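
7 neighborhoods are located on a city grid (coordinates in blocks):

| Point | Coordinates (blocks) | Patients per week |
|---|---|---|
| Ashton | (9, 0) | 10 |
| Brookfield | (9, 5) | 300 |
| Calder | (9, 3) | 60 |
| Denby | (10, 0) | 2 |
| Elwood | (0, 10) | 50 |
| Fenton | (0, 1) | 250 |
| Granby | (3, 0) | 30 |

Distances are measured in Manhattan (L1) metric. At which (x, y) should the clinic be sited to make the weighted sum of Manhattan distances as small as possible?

Manhattan distance separates: Σwᵢ(|x−xᵢ|+|y−yᵢ|) = Σwᵢ|x−xᵢ| + Σwᵢ|y−yᵢ|, so x and y are optimised independently as 1-D weighted medians.
Total weight W = 702; half = 351.
x-coordinate, sorted with cumulative weight:
  x=0 (Elwood, w=50) cum 50
  x=0 (Fenton, w=250) cum 300
  x=3 (Granby, w=30) cum 330
  x=9 (Ashton, w=10) cum 340
  x=9 (Brookfield, w=300) cum 640  ← median
  x=9 (Calder, w=60) cum 700
  x=10 (Denby, w=2) cum 702
⇒ x* = 9
y-coordinate, sorted with cumulative weight:
  y=0 (Ashton, w=10) cum 10
  y=0 (Denby, w=2) cum 12
  y=0 (Granby, w=30) cum 42
  y=1 (Fenton, w=250) cum 292
  y=3 (Calder, w=60) cum 352  ← median
  y=5 (Brookfield, w=300) cum 652
  y=10 (Elwood, w=50) cum 702
⇒ y* = 3

(9, 3)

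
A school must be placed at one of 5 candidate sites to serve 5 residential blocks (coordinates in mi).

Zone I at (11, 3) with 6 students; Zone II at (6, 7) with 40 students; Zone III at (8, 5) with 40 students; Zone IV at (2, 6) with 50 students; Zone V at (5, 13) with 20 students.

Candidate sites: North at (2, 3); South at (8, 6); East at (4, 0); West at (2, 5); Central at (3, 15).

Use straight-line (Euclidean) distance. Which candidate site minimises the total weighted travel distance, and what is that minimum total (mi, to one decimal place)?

South, total 607.2 mi

Total weighted distance at each candidate:
  North (2, 3): total = 892.1
  South (8, 6): total = 607.2
  East (4, 0): total = 1170.0
  West (2, 5): total = 695.1
  Central (3, 15): total = 1384.8
Minimum is at South with total 607.2 mi.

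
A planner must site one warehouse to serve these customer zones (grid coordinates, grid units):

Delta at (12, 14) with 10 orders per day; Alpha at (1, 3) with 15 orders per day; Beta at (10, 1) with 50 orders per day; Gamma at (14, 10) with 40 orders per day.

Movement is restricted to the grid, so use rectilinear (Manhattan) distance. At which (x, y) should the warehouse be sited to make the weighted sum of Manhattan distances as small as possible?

Manhattan distance separates: Σwᵢ(|x−xᵢ|+|y−yᵢ|) = Σwᵢ|x−xᵢ| + Σwᵢ|y−yᵢ|, so x and y are optimised independently as 1-D weighted medians.
Total weight W = 115; half = 57.5.
x-coordinate, sorted with cumulative weight:
  x=1 (Alpha, w=15) cum 15
  x=10 (Beta, w=50) cum 65  ← median
  x=12 (Delta, w=10) cum 75
  x=14 (Gamma, w=40) cum 115
⇒ x* = 10
y-coordinate, sorted with cumulative weight:
  y=1 (Beta, w=50) cum 50
  y=3 (Alpha, w=15) cum 65  ← median
  y=10 (Gamma, w=40) cum 105
  y=14 (Delta, w=10) cum 115
⇒ y* = 3

(10, 3)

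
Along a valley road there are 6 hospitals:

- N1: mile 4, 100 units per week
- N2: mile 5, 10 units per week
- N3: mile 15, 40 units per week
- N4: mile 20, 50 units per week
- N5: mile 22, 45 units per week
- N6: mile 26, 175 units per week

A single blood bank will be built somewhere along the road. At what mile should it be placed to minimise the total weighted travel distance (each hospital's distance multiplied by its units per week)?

For a sum of weighted absolute distances on a line, the optimum is the weighted median (not the mean). Total weight W = 420; half-weight = 210.
Sort by position and accumulate weight:
  mile 4 (N1, w=100) → cum 100
  mile 5 (N2, w=10) → cum 110
  mile 15 (N3, w=40) → cum 150
  mile 20 (N4, w=50) → cum 200
  mile 22 (N5, w=45) → cum 245  ≥ 210 → median here
  mile 26 (N6, w=175) → cum 420
Optimal location: mile 22.

x = 22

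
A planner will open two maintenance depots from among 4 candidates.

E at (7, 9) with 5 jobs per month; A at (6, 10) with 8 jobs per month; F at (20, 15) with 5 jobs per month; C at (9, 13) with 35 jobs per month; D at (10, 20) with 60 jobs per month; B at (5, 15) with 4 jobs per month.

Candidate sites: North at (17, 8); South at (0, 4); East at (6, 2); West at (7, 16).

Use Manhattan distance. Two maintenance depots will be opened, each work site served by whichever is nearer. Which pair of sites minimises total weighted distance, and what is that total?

Evaluate every pair (each demand assigned to the nearer of the two):
  {North, West}: total = 748
  {South, West}: total = 768
  {East, West}: total = 768
  {North, East}: total = 1805
  {North, South}: total = 1860
  {South, East}: total = 2105
Best pair: {North, West} with total 748.

{North, West}, total 748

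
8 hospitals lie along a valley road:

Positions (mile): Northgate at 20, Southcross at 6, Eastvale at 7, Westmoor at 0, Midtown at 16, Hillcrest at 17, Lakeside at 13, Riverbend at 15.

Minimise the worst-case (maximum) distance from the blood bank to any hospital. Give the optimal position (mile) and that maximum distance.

location 10, max distance 10

The 1-center on a line is the midpoint of the two extreme points: leftmost at 0, rightmost at 20.
Optimal location = (0 + 20)/2 = 10; maximum distance = (20 − 0)/2 = 10.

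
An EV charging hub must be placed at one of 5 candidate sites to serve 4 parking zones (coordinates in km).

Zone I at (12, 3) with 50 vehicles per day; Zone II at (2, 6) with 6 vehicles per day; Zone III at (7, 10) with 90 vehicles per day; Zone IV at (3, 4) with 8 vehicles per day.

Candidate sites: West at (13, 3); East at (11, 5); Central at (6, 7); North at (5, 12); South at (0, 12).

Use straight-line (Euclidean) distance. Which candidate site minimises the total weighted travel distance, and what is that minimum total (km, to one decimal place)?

Total weighted distance at each candidate:
  West (13, 3): total = 1028.6
  East (11, 5): total = 806.9
  Central (6, 7): total = 703.8
  North (5, 12): total = 930.9
  South (0, 12): total = 1511.5
Minimum is at Central with total 703.8 km.

Central, total 703.8 km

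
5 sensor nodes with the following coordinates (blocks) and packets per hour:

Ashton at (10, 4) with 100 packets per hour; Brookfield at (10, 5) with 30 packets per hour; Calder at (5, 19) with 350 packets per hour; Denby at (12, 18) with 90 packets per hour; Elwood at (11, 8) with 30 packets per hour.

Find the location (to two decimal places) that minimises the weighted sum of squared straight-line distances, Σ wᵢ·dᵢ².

The minimiser of Σwᵢ‖p−pᵢ‖² is the weighted centroid p* = (Σwᵢpᵢ)/(Σwᵢ).
Σwᵢ = 600.
Σwᵢxᵢ = 100·10 + 30·10 + 350·5 + 90·12 + 30·11 = 4460.
Σwᵢyᵢ = 100·4 + 30·5 + 350·19 + 90·18 + 30·8 = 9060.
x* = 4460/600 = 7.43, y* = 9060/600 = 15.10.

(7.43, 15.10)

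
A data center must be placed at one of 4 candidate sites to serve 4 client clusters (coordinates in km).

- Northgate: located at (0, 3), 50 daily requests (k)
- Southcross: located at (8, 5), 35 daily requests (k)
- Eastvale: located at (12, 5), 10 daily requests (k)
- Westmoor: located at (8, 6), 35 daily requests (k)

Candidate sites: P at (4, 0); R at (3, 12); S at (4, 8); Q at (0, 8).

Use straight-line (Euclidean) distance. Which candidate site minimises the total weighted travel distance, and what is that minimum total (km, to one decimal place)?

Total weighted distance at each candidate:
  P (4, 0): total = 820.8
  R (3, 12): total = 1162.8
  S (4, 8): total = 737.1
  Q (0, 8): total = 961.4
Minimum is at S with total 737.1 km.

S, total 737.1 km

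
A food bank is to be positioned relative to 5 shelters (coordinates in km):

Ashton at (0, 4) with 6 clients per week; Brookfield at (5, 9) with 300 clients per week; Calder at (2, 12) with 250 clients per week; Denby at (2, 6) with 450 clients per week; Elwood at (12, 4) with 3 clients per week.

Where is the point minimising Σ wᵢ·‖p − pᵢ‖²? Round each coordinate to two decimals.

(2.91, 8.36)

The minimiser of Σwᵢ‖p−pᵢ‖² is the weighted centroid p* = (Σwᵢpᵢ)/(Σwᵢ).
Σwᵢ = 1009.
Σwᵢxᵢ = 6·0 + 300·5 + 250·2 + 450·2 + 3·12 = 2936.
Σwᵢyᵢ = 6·4 + 300·9 + 250·12 + 450·6 + 3·4 = 8436.
x* = 2936/1009 = 2.91, y* = 8436/1009 = 8.36.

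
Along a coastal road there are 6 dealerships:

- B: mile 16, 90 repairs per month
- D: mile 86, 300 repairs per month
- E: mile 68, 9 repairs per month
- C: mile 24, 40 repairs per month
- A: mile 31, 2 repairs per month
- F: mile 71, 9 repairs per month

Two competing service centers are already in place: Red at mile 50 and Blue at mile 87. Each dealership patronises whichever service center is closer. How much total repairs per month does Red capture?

141

The indifferent point is the midpoint (50+87)/2 = 68.5; dealerships left of it (closer to Red at 50) go to Red, those right go to Blue.
  B at 16 (w=90) → Red
  C at 24 (w=40) → Red
  A at 31 (w=2) → Red
  E at 68 (w=9) → Red
  F at 71 (w=9) → Blue
  D at 86 (w=300) → Blue
Red captures 141; Blue captures 309.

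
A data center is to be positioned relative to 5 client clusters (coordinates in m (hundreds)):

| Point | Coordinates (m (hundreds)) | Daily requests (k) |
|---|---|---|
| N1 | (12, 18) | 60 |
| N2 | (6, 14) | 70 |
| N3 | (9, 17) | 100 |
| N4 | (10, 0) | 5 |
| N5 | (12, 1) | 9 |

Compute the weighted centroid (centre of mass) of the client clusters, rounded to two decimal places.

(9.01, 15.45)

The minimiser of Σwᵢ‖p−pᵢ‖² is the weighted centroid p* = (Σwᵢpᵢ)/(Σwᵢ).
Σwᵢ = 244.
Σwᵢxᵢ = 60·12 + 70·6 + 100·9 + 5·10 + 9·12 = 2198.
Σwᵢyᵢ = 60·18 + 70·14 + 100·17 + 5·0 + 9·1 = 3769.
x* = 2198/244 = 9.01, y* = 3769/244 = 15.45.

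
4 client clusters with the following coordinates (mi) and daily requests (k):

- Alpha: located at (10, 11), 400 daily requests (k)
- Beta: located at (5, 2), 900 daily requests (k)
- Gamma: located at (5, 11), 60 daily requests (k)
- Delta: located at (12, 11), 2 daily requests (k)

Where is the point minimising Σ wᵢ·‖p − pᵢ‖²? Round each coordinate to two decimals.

The minimiser of Σwᵢ‖p−pᵢ‖² is the weighted centroid p* = (Σwᵢpᵢ)/(Σwᵢ).
Σwᵢ = 1362.
Σwᵢxᵢ = 400·10 + 900·5 + 60·5 + 2·12 = 8824.
Σwᵢyᵢ = 400·11 + 900·2 + 60·11 + 2·11 = 6882.
x* = 8824/1362 = 6.48, y* = 6882/1362 = 5.05.

(6.48, 5.05)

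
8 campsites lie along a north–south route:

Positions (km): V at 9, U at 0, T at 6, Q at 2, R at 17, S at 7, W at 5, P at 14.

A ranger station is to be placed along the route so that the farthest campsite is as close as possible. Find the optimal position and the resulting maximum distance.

The 1-center on a line is the midpoint of the two extreme points: leftmost at 0, rightmost at 17.
Optimal location = (0 + 17)/2 = 8.5; maximum distance = (17 − 0)/2 = 8.5.

location 8.5, max distance 8.5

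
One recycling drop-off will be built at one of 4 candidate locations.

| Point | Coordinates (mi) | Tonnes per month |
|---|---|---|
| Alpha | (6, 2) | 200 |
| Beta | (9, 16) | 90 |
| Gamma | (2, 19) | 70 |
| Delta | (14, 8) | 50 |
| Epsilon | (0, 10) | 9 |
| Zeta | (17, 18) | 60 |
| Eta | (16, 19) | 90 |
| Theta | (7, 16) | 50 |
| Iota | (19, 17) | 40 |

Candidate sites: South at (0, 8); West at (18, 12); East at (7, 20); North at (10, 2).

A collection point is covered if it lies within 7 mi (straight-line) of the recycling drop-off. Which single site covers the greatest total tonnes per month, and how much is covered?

Coverage radius r = 7 mi; a point is covered iff (Δx)²+(Δy)² ≤ 7² = 49.
  South (0, 8): covers {Epsilon} → 9
  West (18, 12): covers {Delta, Zeta, Iota} → 150
  East (7, 20): covers {Beta, Gamma, Theta} → 210
  North (10, 2): covers {Alpha} → 200
Maximum coverage at East: 210 tonnes per month.

East, covering 210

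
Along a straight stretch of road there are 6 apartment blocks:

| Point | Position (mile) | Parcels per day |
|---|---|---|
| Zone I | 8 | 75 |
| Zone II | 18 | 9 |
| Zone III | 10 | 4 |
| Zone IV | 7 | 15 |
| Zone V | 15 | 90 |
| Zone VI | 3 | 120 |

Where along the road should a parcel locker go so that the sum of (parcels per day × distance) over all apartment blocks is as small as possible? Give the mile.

For a sum of weighted absolute distances on a line, the optimum is the weighted median (not the mean). Total weight W = 313; half-weight = 156.5.
Sort by position and accumulate weight:
  mile 3 (Zone VI, w=120) → cum 120
  mile 7 (Zone IV, w=15) → cum 135
  mile 8 (Zone I, w=75) → cum 210  ≥ 156.5 → median here
  mile 10 (Zone III, w=4) → cum 214
  mile 15 (Zone V, w=90) → cum 304
  mile 18 (Zone II, w=9) → cum 313
Optimal location: mile 8.

x = 8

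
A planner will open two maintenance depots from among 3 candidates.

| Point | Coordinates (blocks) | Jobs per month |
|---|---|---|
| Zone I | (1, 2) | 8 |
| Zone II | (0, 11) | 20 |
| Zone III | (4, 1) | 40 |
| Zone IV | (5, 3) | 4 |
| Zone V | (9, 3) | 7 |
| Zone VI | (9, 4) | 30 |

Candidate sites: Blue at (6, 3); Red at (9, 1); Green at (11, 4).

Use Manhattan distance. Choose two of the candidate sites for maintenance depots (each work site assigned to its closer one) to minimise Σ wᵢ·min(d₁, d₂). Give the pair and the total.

{Blue, Green}, total 573

Evaluate every pair (each demand assigned to the nearer of the two):
  {Blue, Green}: total = 573
  {Blue, Red}: total = 596
  {Red, Green}: total = 730
Best pair: {Blue, Green} with total 573.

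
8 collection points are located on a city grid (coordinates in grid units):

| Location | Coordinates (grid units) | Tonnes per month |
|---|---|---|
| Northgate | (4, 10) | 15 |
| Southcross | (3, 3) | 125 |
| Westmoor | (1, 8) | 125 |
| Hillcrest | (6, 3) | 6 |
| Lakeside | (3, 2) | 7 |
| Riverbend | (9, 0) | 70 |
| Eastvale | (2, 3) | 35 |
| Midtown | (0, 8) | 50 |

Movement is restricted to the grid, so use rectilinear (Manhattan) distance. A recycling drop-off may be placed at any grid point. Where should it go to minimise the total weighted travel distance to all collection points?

(3, 3)

Manhattan distance separates: Σwᵢ(|x−xᵢ|+|y−yᵢ|) = Σwᵢ|x−xᵢ| + Σwᵢ|y−yᵢ|, so x and y are optimised independently as 1-D weighted medians.
Total weight W = 433; half = 216.5.
x-coordinate, sorted with cumulative weight:
  x=0 (Midtown, w=50) cum 50
  x=1 (Westmoor, w=125) cum 175
  x=2 (Eastvale, w=35) cum 210
  x=3 (Southcross, w=125) cum 335  ← median
  x=3 (Lakeside, w=7) cum 342
  x=4 (Northgate, w=15) cum 357
  x=6 (Hillcrest, w=6) cum 363
  x=9 (Riverbend, w=70) cum 433
⇒ x* = 3
y-coordinate, sorted with cumulative weight:
  y=0 (Riverbend, w=70) cum 70
  y=2 (Lakeside, w=7) cum 77
  y=3 (Southcross, w=125) cum 202
  y=3 (Hillcrest, w=6) cum 208
  y=3 (Eastvale, w=35) cum 243  ← median
  y=8 (Westmoor, w=125) cum 368
  y=8 (Midtown, w=50) cum 418
  y=10 (Northgate, w=15) cum 433
⇒ y* = 3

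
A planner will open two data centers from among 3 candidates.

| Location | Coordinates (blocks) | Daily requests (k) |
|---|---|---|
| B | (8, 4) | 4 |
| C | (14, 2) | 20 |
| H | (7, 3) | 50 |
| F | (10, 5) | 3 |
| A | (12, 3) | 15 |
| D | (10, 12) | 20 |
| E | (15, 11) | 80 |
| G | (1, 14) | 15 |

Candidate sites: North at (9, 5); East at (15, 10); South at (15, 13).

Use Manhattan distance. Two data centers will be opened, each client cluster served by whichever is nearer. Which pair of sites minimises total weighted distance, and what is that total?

Evaluate every pair (each demand assigned to the nearer of the two):
  {North, East}: total = 921
  {North, South}: total = 951
  {East, South}: total = 1587
Best pair: {North, East} with total 921.

{North, East}, total 921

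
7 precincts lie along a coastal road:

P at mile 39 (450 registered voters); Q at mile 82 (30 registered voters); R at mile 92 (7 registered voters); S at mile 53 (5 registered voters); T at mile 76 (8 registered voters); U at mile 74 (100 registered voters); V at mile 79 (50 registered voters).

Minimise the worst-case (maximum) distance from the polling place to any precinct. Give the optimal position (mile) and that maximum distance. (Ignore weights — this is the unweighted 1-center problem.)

location 65.5, max distance 26.5

The 1-center on a line is the midpoint of the two extreme points: leftmost at 39, rightmost at 92.
Optimal location = (39 + 92)/2 = 65.5; maximum distance = (92 − 39)/2 = 26.5.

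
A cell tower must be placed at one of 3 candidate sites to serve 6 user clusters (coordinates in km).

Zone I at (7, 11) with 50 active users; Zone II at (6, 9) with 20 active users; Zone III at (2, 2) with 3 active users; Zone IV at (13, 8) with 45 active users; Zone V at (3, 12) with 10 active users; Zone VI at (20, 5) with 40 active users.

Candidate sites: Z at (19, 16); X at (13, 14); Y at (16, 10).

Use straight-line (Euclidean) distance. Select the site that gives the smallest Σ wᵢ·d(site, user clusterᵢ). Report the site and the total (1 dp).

Total weighted distance at each candidate:
  Z (19, 16): total = 2068.1
  X (13, 14): total = 1384.3
  Y (16, 10): total = 1252.0
Minimum is at Y with total 1252.0 km.

Y, total 1252.0 km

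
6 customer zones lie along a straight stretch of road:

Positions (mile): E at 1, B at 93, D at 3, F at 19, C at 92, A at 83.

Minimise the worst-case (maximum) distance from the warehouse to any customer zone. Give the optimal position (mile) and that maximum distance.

location 47, max distance 46

The 1-center on a line is the midpoint of the two extreme points: leftmost at 1, rightmost at 93.
Optimal location = (1 + 93)/2 = 47; maximum distance = (93 − 1)/2 = 46.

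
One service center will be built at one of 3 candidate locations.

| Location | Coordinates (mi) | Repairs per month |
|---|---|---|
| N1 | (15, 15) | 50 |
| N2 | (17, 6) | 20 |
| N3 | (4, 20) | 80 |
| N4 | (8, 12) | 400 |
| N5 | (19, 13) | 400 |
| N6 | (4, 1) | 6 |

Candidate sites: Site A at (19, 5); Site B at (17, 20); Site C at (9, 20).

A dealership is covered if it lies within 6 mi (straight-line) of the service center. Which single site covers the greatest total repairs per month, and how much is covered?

Site C, covering 80

Coverage radius r = 6 mi; a point is covered iff (Δx)²+(Δy)² ≤ 6² = 36.
  Site A (19, 5): covers {N2} → 20
  Site B (17, 20): covers {N1} → 50
  Site C (9, 20): covers {N3} → 80
Maximum coverage at Site C: 80 repairs per month.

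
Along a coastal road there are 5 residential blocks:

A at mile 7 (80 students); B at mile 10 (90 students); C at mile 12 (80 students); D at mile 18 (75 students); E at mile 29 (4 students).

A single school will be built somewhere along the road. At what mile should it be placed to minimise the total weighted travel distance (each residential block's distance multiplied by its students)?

x = 10

For a sum of weighted absolute distances on a line, the optimum is the weighted median (not the mean). Total weight W = 329; half-weight = 164.5.
Sort by position and accumulate weight:
  mile 7 (A, w=80) → cum 80
  mile 10 (B, w=90) → cum 170  ≥ 164.5 → median here
  mile 12 (C, w=80) → cum 250
  mile 18 (D, w=75) → cum 325
  mile 29 (E, w=4) → cum 329
Optimal location: mile 10.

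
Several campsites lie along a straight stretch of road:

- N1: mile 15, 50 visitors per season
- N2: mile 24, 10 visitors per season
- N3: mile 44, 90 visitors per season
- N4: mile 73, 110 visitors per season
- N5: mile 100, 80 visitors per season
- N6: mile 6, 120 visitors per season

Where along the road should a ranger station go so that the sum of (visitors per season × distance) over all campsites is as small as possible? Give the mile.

For a sum of weighted absolute distances on a line, the optimum is the weighted median (not the mean). Total weight W = 460; half-weight = 230.
Sort by position and accumulate weight:
  mile 6 (N6, w=120) → cum 120
  mile 15 (N1, w=50) → cum 170
  mile 24 (N2, w=10) → cum 180
  mile 44 (N3, w=90) → cum 270  ≥ 230 → median here
  mile 73 (N4, w=110) → cum 380
  mile 100 (N5, w=80) → cum 460
Optimal location: mile 44.

x = 44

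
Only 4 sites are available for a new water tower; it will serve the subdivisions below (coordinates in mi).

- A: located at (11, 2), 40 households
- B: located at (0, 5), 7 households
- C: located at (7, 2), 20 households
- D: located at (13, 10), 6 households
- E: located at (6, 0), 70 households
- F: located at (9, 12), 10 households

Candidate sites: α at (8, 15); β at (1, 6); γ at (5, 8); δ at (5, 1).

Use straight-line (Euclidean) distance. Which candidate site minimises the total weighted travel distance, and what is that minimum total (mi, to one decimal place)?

δ, total 621.1 mi

Total weighted distance at each candidate:
  α (8, 15): total = 2017.4
  β (1, 6): total = 1307.5
  γ (5, 8): total = 1177.1
  δ (5, 1): total = 621.1
Minimum is at δ with total 621.1 mi.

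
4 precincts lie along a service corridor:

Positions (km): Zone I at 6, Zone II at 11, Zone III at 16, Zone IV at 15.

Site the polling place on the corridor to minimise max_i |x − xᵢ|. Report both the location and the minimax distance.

The 1-center on a line is the midpoint of the two extreme points: leftmost at 6, rightmost at 16.
Optimal location = (6 + 16)/2 = 11; maximum distance = (16 − 6)/2 = 5.

location 11, max distance 5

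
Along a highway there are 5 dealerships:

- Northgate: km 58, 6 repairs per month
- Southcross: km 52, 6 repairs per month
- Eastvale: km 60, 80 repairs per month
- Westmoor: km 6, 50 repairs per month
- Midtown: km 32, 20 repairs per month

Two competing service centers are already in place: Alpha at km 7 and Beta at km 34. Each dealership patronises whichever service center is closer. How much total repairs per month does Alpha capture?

The indifferent point is the midpoint (7+34)/2 = 20.5; dealerships left of it (closer to Alpha at 7) go to Alpha, those right go to Beta.
  Westmoor at 6 (w=50) → Alpha
  Midtown at 32 (w=20) → Beta
  Southcross at 52 (w=6) → Beta
  Northgate at 58 (w=6) → Beta
  Eastvale at 60 (w=80) → Beta
Alpha captures 50; Beta captures 112.

50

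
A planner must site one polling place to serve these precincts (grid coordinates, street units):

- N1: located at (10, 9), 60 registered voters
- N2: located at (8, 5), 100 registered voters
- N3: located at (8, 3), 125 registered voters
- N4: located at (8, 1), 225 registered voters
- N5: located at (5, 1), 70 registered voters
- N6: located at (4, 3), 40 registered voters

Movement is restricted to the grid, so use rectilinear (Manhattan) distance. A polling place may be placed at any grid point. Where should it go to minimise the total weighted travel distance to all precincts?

(8, 3)

Manhattan distance separates: Σwᵢ(|x−xᵢ|+|y−yᵢ|) = Σwᵢ|x−xᵢ| + Σwᵢ|y−yᵢ|, so x and y are optimised independently as 1-D weighted medians.
Total weight W = 620; half = 310.
x-coordinate, sorted with cumulative weight:
  x=4 (N6, w=40) cum 40
  x=5 (N5, w=70) cum 110
  x=8 (N2, w=100) cum 210
  x=8 (N3, w=125) cum 335  ← median
  x=8 (N4, w=225) cum 560
  x=10 (N1, w=60) cum 620
⇒ x* = 8
y-coordinate, sorted with cumulative weight:
  y=1 (N4, w=225) cum 225
  y=1 (N5, w=70) cum 295
  y=3 (N3, w=125) cum 420  ← median
  y=3 (N6, w=40) cum 460
  y=5 (N2, w=100) cum 560
  y=9 (N1, w=60) cum 620
⇒ y* = 3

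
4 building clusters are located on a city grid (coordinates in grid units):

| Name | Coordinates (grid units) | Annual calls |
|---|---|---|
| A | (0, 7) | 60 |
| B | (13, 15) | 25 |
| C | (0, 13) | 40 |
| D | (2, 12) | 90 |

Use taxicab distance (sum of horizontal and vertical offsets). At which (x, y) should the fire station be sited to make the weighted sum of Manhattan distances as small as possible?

Manhattan distance separates: Σwᵢ(|x−xᵢ|+|y−yᵢ|) = Σwᵢ|x−xᵢ| + Σwᵢ|y−yᵢ|, so x and y are optimised independently as 1-D weighted medians.
Total weight W = 215; half = 107.5.
x-coordinate, sorted with cumulative weight:
  x=0 (A, w=60) cum 60
  x=0 (C, w=40) cum 100
  x=2 (D, w=90) cum 190  ← median
  x=13 (B, w=25) cum 215
⇒ x* = 2
y-coordinate, sorted with cumulative weight:
  y=7 (A, w=60) cum 60
  y=12 (D, w=90) cum 150  ← median
  y=13 (C, w=40) cum 190
  y=15 (B, w=25) cum 215
⇒ y* = 12

(2, 12)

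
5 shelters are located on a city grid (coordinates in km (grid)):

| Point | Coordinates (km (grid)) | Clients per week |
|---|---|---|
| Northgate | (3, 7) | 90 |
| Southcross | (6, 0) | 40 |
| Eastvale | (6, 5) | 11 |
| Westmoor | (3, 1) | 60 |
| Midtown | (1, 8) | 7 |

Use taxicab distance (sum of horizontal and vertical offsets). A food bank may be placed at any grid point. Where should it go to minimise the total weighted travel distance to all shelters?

(3, 5)

Manhattan distance separates: Σwᵢ(|x−xᵢ|+|y−yᵢ|) = Σwᵢ|x−xᵢ| + Σwᵢ|y−yᵢ|, so x and y are optimised independently as 1-D weighted medians.
Total weight W = 208; half = 104.
x-coordinate, sorted with cumulative weight:
  x=1 (Midtown, w=7) cum 7
  x=3 (Northgate, w=90) cum 97
  x=3 (Westmoor, w=60) cum 157  ← median
  x=6 (Southcross, w=40) cum 197
  x=6 (Eastvale, w=11) cum 208
⇒ x* = 3
y-coordinate, sorted with cumulative weight:
  y=0 (Southcross, w=40) cum 40
  y=1 (Westmoor, w=60) cum 100
  y=5 (Eastvale, w=11) cum 111  ← median
  y=7 (Northgate, w=90) cum 201
  y=8 (Midtown, w=7) cum 208
⇒ y* = 5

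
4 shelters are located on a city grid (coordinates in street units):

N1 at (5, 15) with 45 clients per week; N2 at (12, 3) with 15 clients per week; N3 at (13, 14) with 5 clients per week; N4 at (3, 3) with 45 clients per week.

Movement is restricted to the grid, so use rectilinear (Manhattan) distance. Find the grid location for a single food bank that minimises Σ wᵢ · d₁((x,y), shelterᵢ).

Manhattan distance separates: Σwᵢ(|x−xᵢ|+|y−yᵢ|) = Σwᵢ|x−xᵢ| + Σwᵢ|y−yᵢ|, so x and y are optimised independently as 1-D weighted medians.
Total weight W = 110; half = 55.
x-coordinate, sorted with cumulative weight:
  x=3 (N4, w=45) cum 45
  x=5 (N1, w=45) cum 90  ← median
  x=12 (N2, w=15) cum 105
  x=13 (N3, w=5) cum 110
⇒ x* = 5
y-coordinate, sorted with cumulative weight:
  y=3 (N2, w=15) cum 15
  y=3 (N4, w=45) cum 60  ← median
  y=14 (N3, w=5) cum 65
  y=15 (N1, w=45) cum 110
⇒ y* = 3

(5, 3)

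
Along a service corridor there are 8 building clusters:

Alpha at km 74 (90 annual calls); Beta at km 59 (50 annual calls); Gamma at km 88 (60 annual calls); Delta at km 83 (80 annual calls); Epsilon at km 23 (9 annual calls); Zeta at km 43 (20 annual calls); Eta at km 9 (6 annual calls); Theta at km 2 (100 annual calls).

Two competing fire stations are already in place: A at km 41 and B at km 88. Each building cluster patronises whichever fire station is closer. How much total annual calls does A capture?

185

The indifferent point is the midpoint (41+88)/2 = 64.5; building clusters left of it (closer to A at 41) go to A, those right go to B.
  Theta at 2 (w=100) → A
  Eta at 9 (w=6) → A
  Epsilon at 23 (w=9) → A
  Zeta at 43 (w=20) → A
  Beta at 59 (w=50) → A
  Alpha at 74 (w=90) → B
  Delta at 83 (w=80) → B
  Gamma at 88 (w=60) → B
A captures 185; B captures 230.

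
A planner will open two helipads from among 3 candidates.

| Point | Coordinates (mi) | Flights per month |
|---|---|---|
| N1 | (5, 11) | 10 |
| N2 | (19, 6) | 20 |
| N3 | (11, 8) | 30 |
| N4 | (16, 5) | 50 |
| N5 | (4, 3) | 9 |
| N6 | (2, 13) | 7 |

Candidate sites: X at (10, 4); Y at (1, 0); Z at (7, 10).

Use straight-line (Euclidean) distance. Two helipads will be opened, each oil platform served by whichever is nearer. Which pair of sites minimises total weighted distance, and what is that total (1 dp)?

Evaluate every pair (each demand assigned to the nearer of the two):
  {X, Z}: total = 730.1
  {X, Y}: total = 820.7
  {Y, Z}: total = 1003.3
Best pair: {X, Z} with total 730.1.

{X, Z}, total 730.1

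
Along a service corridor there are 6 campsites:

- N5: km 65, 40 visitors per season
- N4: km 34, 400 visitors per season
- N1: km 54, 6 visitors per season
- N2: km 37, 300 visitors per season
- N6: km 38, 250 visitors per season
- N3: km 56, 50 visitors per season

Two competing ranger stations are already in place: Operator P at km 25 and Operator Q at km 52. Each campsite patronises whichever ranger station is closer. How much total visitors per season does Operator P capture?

950

The indifferent point is the midpoint (25+52)/2 = 38.5; campsites left of it (closer to Operator P at 25) go to Operator P, those right go to Operator Q.
  N4 at 34 (w=400) → Operator P
  N2 at 37 (w=300) → Operator P
  N6 at 38 (w=250) → Operator P
  N1 at 54 (w=6) → Operator Q
  N3 at 56 (w=50) → Operator Q
  N5 at 65 (w=40) → Operator Q
Operator P captures 950; Operator Q captures 96.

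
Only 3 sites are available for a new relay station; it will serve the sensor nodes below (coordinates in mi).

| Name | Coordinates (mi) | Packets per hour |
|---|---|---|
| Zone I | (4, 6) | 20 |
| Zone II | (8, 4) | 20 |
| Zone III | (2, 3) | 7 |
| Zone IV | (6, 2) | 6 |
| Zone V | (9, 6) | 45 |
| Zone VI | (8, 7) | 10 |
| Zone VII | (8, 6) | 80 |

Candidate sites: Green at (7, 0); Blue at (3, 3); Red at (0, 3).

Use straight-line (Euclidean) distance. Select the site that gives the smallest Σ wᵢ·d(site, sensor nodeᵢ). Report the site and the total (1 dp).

Blue, total 1023.6 mi

Total weighted distance at each candidate:
  Green (7, 0): total = 1112.8
  Blue (3, 3): total = 1023.6
  Red (0, 3): total = 1511.6
Minimum is at Blue with total 1023.6 mi.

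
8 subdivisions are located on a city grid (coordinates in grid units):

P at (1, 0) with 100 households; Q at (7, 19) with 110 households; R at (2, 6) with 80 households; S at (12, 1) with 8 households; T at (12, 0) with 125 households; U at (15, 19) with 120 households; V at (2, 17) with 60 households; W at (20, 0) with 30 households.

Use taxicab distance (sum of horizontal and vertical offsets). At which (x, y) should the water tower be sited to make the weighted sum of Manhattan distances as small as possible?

(7, 6)

Manhattan distance separates: Σwᵢ(|x−xᵢ|+|y−yᵢ|) = Σwᵢ|x−xᵢ| + Σwᵢ|y−yᵢ|, so x and y are optimised independently as 1-D weighted medians.
Total weight W = 633; half = 316.5.
x-coordinate, sorted with cumulative weight:
  x=1 (P, w=100) cum 100
  x=2 (R, w=80) cum 180
  x=2 (V, w=60) cum 240
  x=7 (Q, w=110) cum 350  ← median
  x=12 (S, w=8) cum 358
  x=12 (T, w=125) cum 483
  x=15 (U, w=120) cum 603
  x=20 (W, w=30) cum 633
⇒ x* = 7
y-coordinate, sorted with cumulative weight:
  y=0 (P, w=100) cum 100
  y=0 (T, w=125) cum 225
  y=0 (W, w=30) cum 255
  y=1 (S, w=8) cum 263
  y=6 (R, w=80) cum 343  ← median
  y=17 (V, w=60) cum 403
  y=19 (Q, w=110) cum 513
  y=19 (U, w=120) cum 633
⇒ y* = 6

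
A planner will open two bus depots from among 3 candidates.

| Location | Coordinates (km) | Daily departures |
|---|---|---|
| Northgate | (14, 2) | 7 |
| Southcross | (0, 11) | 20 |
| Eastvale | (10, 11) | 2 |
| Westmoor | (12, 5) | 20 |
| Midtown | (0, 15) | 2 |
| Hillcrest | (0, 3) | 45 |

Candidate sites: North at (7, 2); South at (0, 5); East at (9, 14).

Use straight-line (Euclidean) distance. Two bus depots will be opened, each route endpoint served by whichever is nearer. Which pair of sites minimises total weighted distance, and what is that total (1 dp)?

Evaluate every pair (each demand assigned to the nearer of the two):
  {North, South}: total = 414.6
  {South, East}: total = 515.2
  {North, East}: total = 698.0
Best pair: {North, South} with total 414.6.

{North, South}, total 414.6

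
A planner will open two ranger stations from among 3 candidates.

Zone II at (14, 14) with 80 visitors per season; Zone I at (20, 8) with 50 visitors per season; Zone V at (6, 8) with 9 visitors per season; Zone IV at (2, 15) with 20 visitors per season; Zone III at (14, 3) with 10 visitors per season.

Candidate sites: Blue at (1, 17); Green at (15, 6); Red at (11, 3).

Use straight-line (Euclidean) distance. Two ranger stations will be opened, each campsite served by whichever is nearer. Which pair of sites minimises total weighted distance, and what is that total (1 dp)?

{Blue, Green}, total 1073.6

Evaluate every pair (each demand assigned to the nearer of the two):
  {Blue, Green}: total = 1073.6
  {Green, Red}: total = 1307.9
  {Blue, Red}: total = 1565.3
Best pair: {Blue, Green} with total 1073.6.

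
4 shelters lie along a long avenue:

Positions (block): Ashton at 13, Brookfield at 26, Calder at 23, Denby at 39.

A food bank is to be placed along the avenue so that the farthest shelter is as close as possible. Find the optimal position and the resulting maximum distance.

location 26, max distance 13

The 1-center on a line is the midpoint of the two extreme points: leftmost at 13, rightmost at 39.
Optimal location = (13 + 39)/2 = 26; maximum distance = (39 − 13)/2 = 13.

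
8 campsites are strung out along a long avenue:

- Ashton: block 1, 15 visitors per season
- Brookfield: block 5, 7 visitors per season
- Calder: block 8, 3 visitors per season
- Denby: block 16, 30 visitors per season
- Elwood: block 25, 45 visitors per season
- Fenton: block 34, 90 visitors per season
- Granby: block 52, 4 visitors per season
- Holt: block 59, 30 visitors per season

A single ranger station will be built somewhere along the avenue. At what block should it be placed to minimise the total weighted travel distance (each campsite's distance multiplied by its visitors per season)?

x = 34

For a sum of weighted absolute distances on a line, the optimum is the weighted median (not the mean). Total weight W = 224; half-weight = 112.
Sort by position and accumulate weight:
  block 1 (Ashton, w=15) → cum 15
  block 5 (Brookfield, w=7) → cum 22
  block 8 (Calder, w=3) → cum 25
  block 16 (Denby, w=30) → cum 55
  block 25 (Elwood, w=45) → cum 100
  block 34 (Fenton, w=90) → cum 190  ≥ 112 → median here
  block 52 (Granby, w=4) → cum 194
  block 59 (Holt, w=30) → cum 224
Optimal location: block 34.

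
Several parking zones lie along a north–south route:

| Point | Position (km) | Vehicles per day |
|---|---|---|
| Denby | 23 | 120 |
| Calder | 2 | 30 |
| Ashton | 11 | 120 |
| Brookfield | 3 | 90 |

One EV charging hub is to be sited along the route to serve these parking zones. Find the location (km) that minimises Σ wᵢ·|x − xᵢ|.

For a sum of weighted absolute distances on a line, the optimum is the weighted median (not the mean). Total weight W = 360; half-weight = 180.
Sort by position and accumulate weight:
  km 2 (Calder, w=30) → cum 30
  km 3 (Brookfield, w=90) → cum 120
  km 11 (Ashton, w=120) → cum 240  ≥ 180 → median here
  km 23 (Denby, w=120) → cum 360
Optimal location: km 11.

x = 11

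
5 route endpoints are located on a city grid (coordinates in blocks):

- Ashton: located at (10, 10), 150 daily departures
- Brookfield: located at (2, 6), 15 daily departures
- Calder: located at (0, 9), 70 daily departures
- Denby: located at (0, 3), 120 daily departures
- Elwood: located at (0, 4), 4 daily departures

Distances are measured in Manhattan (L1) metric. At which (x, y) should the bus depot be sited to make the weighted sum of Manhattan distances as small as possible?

Manhattan distance separates: Σwᵢ(|x−xᵢ|+|y−yᵢ|) = Σwᵢ|x−xᵢ| + Σwᵢ|y−yᵢ|, so x and y are optimised independently as 1-D weighted medians.
Total weight W = 359; half = 179.5.
x-coordinate, sorted with cumulative weight:
  x=0 (Calder, w=70) cum 70
  x=0 (Denby, w=120) cum 190  ← median
  x=0 (Elwood, w=4) cum 194
  x=2 (Brookfield, w=15) cum 209
  x=10 (Ashton, w=150) cum 359
⇒ x* = 0
y-coordinate, sorted with cumulative weight:
  y=3 (Denby, w=120) cum 120
  y=4 (Elwood, w=4) cum 124
  y=6 (Brookfield, w=15) cum 139
  y=9 (Calder, w=70) cum 209  ← median
  y=10 (Ashton, w=150) cum 359
⇒ y* = 9

(0, 9)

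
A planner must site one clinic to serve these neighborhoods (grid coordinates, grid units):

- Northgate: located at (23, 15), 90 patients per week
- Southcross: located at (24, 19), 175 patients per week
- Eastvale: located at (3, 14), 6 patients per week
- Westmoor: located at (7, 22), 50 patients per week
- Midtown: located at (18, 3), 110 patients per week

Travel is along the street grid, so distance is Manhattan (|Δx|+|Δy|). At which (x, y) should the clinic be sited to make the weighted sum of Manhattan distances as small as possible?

(23, 19)

Manhattan distance separates: Σwᵢ(|x−xᵢ|+|y−yᵢ|) = Σwᵢ|x−xᵢ| + Σwᵢ|y−yᵢ|, so x and y are optimised independently as 1-D weighted medians.
Total weight W = 431; half = 215.5.
x-coordinate, sorted with cumulative weight:
  x=3 (Eastvale, w=6) cum 6
  x=7 (Westmoor, w=50) cum 56
  x=18 (Midtown, w=110) cum 166
  x=23 (Northgate, w=90) cum 256  ← median
  x=24 (Southcross, w=175) cum 431
⇒ x* = 23
y-coordinate, sorted with cumulative weight:
  y=3 (Midtown, w=110) cum 110
  y=14 (Eastvale, w=6) cum 116
  y=15 (Northgate, w=90) cum 206
  y=19 (Southcross, w=175) cum 381  ← median
  y=22 (Westmoor, w=50) cum 431
⇒ y* = 19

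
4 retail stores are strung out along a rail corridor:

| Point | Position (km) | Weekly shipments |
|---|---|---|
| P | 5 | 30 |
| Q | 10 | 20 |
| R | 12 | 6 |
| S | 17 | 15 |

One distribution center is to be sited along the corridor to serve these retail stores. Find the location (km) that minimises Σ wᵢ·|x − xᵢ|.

x = 10

For a sum of weighted absolute distances on a line, the optimum is the weighted median (not the mean). Total weight W = 71; half-weight = 35.5.
Sort by position and accumulate weight:
  km 5 (P, w=30) → cum 30
  km 10 (Q, w=20) → cum 50  ≥ 35.5 → median here
  km 12 (R, w=6) → cum 56
  km 17 (S, w=15) → cum 71
Optimal location: km 10.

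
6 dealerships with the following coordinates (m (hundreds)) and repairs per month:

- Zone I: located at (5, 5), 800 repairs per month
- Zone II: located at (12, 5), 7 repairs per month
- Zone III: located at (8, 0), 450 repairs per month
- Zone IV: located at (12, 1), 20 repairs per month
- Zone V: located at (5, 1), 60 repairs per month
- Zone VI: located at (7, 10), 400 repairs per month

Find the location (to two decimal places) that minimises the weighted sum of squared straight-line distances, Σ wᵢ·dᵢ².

The minimiser of Σwᵢ‖p−pᵢ‖² is the weighted centroid p* = (Σwᵢpᵢ)/(Σwᵢ).
Σwᵢ = 1737.
Σwᵢxᵢ = 800·5 + 7·12 + 450·8 + 20·12 + 60·5 + 400·7 = 11024.
Σwᵢyᵢ = 800·5 + 7·5 + 450·0 + 20·1 + 60·1 + 400·10 = 8115.
x* = 11024/1737 = 6.35, y* = 8115/1737 = 4.67.

(6.35, 4.67)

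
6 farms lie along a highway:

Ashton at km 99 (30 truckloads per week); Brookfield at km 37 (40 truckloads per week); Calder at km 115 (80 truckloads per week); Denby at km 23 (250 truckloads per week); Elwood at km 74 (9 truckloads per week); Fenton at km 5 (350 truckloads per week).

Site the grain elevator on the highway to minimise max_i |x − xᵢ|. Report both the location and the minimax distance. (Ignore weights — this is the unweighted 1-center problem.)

The 1-center on a line is the midpoint of the two extreme points: leftmost at 5, rightmost at 115.
Optimal location = (5 + 115)/2 = 60; maximum distance = (115 − 5)/2 = 55.

location 60, max distance 55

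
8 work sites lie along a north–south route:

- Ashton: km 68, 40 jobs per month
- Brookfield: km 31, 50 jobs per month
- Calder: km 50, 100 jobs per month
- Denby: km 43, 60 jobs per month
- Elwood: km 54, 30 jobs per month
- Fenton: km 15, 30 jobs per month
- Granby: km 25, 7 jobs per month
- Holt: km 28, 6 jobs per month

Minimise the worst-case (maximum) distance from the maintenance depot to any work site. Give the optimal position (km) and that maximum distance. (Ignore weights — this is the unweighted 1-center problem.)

The 1-center on a line is the midpoint of the two extreme points: leftmost at 15, rightmost at 68.
Optimal location = (15 + 68)/2 = 41.5; maximum distance = (68 − 15)/2 = 26.5.

location 41.5, max distance 26.5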